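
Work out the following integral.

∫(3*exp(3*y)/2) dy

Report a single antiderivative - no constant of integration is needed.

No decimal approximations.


Answer: exp(3*y)/2.


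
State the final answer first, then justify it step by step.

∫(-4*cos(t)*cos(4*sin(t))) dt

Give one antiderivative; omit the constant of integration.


The answer is -sin(4*sin(t)).
Step 1. Substitute u = sin(t), turning ∫(-4*cos(t)*cos(4*sin(t))) dt into ∫(-4*cos(4*u)) du: now ∫(-4*cos(4*u)) du.
Step 2. Evaluate the standard form: now -sin(4*u).
Step 3. Substitute back u = sin(t): now -sin(4*sin(t)).
Answer: -sin(4*sin(t)).


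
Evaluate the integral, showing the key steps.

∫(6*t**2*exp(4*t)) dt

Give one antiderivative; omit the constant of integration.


Step 1. Integrate ∫(6*t**2*exp(4*t)) dt by parts with u = t**2, dv = (6*exp(4*t)) dt, so v = 3*exp(4*t)/2: now 3*t**2*exp(4*t)/2 + ∫(-3*t*exp(4*t)) dt.
Step 2. Integrate ∫(-3*t*exp(4*t)) dt by parts with u = t, dv = (-3*exp(4*t)) dt, so v = -3*exp(4*t)/4: now 3*t**2*exp(4*t)/2 - 3*t*exp(4*t)/4 + ∫(3*exp(4*t)/4) dt.
Step 3. Evaluate the standard form: now 3*t**2*exp(4*t)/2 - 3*t*exp(4*t)/4 + 3*exp(4*t)/16.
Answer: 3*t**2*exp(4*t)/2 - 3*t*exp(4*t)/4 + 3*exp(4*t)/16.


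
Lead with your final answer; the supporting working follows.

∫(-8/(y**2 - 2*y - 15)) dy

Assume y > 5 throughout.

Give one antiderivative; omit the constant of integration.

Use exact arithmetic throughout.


The answer is -log(y - 5) + log(y + 3).
Step 1. Decompose ∫(-8/(y**2 - 2*y - 15)) dy by partial fractions, -8/(y**2 - 2*y - 15) = 1/(y + 3) - 1/(y - 5): now ∫(-1/(y - 5)) dy + ∫(1/(y + 3)) dy.
Step 2. Evaluate the standard form [assuming y > 5]: now -log(y - 5) + ∫(1/(y + 3)) dy.
Step 3. Evaluate the standard form [assuming y > -3]: now -log(y - 5) + log(y + 3).
Answer: -log(y - 5) + log(y + 3).


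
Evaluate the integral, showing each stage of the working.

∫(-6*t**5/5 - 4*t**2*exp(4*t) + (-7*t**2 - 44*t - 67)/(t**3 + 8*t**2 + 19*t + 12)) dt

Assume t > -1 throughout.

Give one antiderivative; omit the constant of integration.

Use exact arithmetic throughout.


Step 1. Rewrite: now ∫(-6*t**5/5) dt + ∫(-4*t**2*exp(4*t)) dt + ∫((-7*t**2 - 44*t - 67)/(t**3 + 8*t**2 + 19*t + 12)) dt.
Step 2. Integrate ∫(-4*t**2*exp(4*t)) dt by parts with u = t**2, dv = (-4*exp(4*t)) dt, so v = -exp(4*t): now -t**2*exp(4*t) + ∫(-6*t**5/5) dt + ∫(2*t*exp(4*t)) dt + ∫((-7*t**2 - 44*t - 67)/(t**3 + 8*t**2 + 19*t + 12)) dt.
Step 3. Integrate ∫(2*t*exp(4*t)) dt by parts with u = t, dv = (2*exp(4*t)) dt, so v = exp(4*t)/2: now -t**2*exp(4*t) + t*exp(4*t)/2 + ∫(-6*t**5/5) dt + ∫((-7*t**2 - 44*t - 67)/(t**3 + 8*t**2 + 19*t + 12)) dt + ∫(-exp(4*t)/2) dt.
Step 4. Evaluate the standard form: now -t**2*exp(4*t) + t*exp(4*t)/2 - exp(4*t)/8 + ∫(-6*t**5/5) dt + ∫((-7*t**2 - 44*t - 67)/(t**3 + 8*t**2 + 19*t + 12)) dt.
Step 5. Decompose ∫((-7*t**2 - 44*t - 67)/(t**3 + 8*t**2 + 19*t + 12)) dt by partial fractions, (-7*t**2 - 44*t - 67)/(t**3 + 8*t**2 + 19*t + 12) = -1/(t + 4) - 1/(t + 3) - 5/(t + 1): now -t**2*exp(4*t) + t*exp(4*t)/2 - exp(4*t)/8 + ∫(-6*t**5/5) dt + ∫(-5/(t + 1)) dt + ∫(-1/(t + 3)) dt + ∫(-1/(t + 4)) dt.
Step 6. Evaluate the standard form [assuming t > -1]: now -t**2*exp(4*t) + t*exp(4*t)/2 - exp(4*t)/8 - 5*log(t + 1) + ∫(-6*t**5/5) dt + ∫(-1/(t + 3)) dt + ∫(-1/(t + 4)) dt.
Step 7. Evaluate the standard form [assuming t > -3]: now -t**2*exp(4*t) + t*exp(4*t)/2 - exp(4*t)/8 - 5*log(t + 1) - log(t + 3) + ∫(-6*t**5/5) dt + ∫(-1/(t + 4)) dt.
Step 8. Evaluate the standard form [assuming t > -4]: now -t**2*exp(4*t) + t*exp(4*t)/2 - exp(4*t)/8 - 5*log(t + 1) - log(t + 3) - log(t + 4) + ∫(-6*t**5/5) dt.
Step 9. Evaluate the standard form: now -t**6/5 - t**2*exp(4*t) + t*exp(4*t)/2 - exp(4*t)/8 - 5*log(t + 1) - log(t + 3) - log(t + 4).
Answer: -t**6/5 - t**2*exp(4*t) + t*exp(4*t)/2 - exp(4*t)/8 - 5*log(t + 1) - log(t + 3) - log(t + 4).


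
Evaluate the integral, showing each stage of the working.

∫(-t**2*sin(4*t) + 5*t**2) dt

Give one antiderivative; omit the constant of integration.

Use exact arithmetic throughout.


Step 1. Rewrite: now ∫(5*t**2) dt + ∫(-t**2*sin(4*t)) dt.
Step 2. Evaluate the standard form: now 5*t**3/3 + ∫(-t**2*sin(4*t)) dt.
Step 3. Integrate ∫(-t**2*sin(4*t)) dt by parts with u = t**2, dv = (-sin(4*t)) dt, so v = cos(4*t)/4: now 5*t**3/3 + t**2*cos(4*t)/4 + ∫(-t*cos(4*t)/2) dt.
Step 4. Integrate ∫(-t*cos(4*t)/2) dt by parts with u = t, dv = (-cos(4*t)/2) dt, so v = -sin(4*t)/8: now 5*t**3/3 + t**2*cos(4*t)/4 - t*sin(4*t)/8 + ∫(sin(4*t)/8) dt.
Step 5. Evaluate the standard form: now 5*t**3/3 + t**2*cos(4*t)/4 - t*sin(4*t)/8 - cos(4*t)/32.
Answer: 5*t**3/3 + t**2*cos(4*t)/4 - t*sin(4*t)/8 - cos(4*t)/32.


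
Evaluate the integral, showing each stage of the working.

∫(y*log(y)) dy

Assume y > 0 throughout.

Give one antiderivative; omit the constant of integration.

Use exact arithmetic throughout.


Step 1. Integrate ∫(y*log(y)) dy by parts with u = log(y), dv = (y) dy, so v = y**2/2 [assuming y > 0]: now y**2*log(y)/2 + ∫(-y/2) dy.
Step 2. Evaluate the standard form: now y**2*log(y)/2 - y**2/4.
Answer: y**2*log(y)/2 - y**2/4.


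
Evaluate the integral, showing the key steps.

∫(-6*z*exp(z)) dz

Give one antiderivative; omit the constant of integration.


Step 1. Integrate ∫(-6*z*exp(z)) dz by parts with u = z, dv = (-6*exp(z)) dz, so v = -6*exp(z): now -6*z*exp(z) + ∫(6*exp(z)) dz.
Step 2. Evaluate the standard form: now -6*z*exp(z) + 6*exp(z).
Answer: -6*z*exp(z) + 6*exp(z).


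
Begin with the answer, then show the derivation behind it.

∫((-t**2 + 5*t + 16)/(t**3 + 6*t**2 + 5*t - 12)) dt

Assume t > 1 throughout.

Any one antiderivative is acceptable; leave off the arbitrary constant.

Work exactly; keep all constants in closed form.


The answer is log(t - 1) + 2*log(t + 3) - 4*log(t + 4).
Step 1. Decompose ∫((-t**2 + 5*t + 16)/(t**3 + 6*t**2 + 5*t - 12)) dt by partial fractions, (-t**2 + 5*t + 16)/(t**3 + 6*t**2 + 5*t - 12) = -4/(t + 4) + 2/(t + 3) + 1/(t - 1): now ∫(1/(t - 1)) dt + ∫(2/(t + 3)) dt + ∫(-4/(t + 4)) dt.
Step 2. Evaluate the standard form [assuming t > -3]: now 2*log(t + 3) + ∫(1/(t - 1)) dt + ∫(-4/(t + 4)) dt.
Step 3. Evaluate the standard form [assuming t > 1]: now log(t - 1) + 2*log(t + 3) + ∫(-4/(t + 4)) dt.
Step 4. Evaluate the standard form [assuming t > -4]: now log(t - 1) + 2*log(t + 3) - 4*log(t + 4).
Answer: log(t - 1) + 2*log(t + 3) - 4*log(t + 4).


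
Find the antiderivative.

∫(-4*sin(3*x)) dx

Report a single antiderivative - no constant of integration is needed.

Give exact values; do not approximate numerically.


Answer: 4*cos(3*x)/3.


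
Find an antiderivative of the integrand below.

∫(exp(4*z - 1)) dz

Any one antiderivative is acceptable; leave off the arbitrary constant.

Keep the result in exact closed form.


Answer: exp(4*z - 1)/4.


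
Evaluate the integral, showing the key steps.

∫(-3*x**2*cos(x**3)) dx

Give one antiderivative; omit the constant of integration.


Step 1. Substitute u = x**3, turning ∫(-3*x**2*cos(x**3)) dx into ∫(-cos(u)) du: now ∫(-cos(u)) du.
Step 2. Evaluate the standard form: now -sin(u).
Step 3. Substitute back u = x**3: now -sin(x**3).
Answer: -sin(x**3).


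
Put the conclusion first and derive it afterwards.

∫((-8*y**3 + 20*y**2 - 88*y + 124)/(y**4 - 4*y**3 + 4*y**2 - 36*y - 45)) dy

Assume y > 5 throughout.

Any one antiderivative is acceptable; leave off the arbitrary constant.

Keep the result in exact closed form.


The answer is -4*log(y - 5) - 4*log(y + 1) + 4*atan(y/3)/3.
Step 1. Decompose ∫((-8*y**3 + 20*y**2 - 88*y + 124)/(y**4 - 4*y**3 + 4*y**2 - 36*y - 45)) dy by partial fractions, (-8*y**3 + 20*y**2 - 88*y + 124)/(y**4 - 4*y**3 + 4*y**2 - 36*y - 45) = 4/(y**2 + 9) - 4/(y + 1) - 4/(y - 5): now ∫(-4/(y - 5)) dy + ∫(-4/(y + 1)) dy + ∫(4/(y**2 + 9)) dy.
Step 2. Evaluate the standard form [assuming y > -1]: now -4*log(y + 1) + ∫(-4/(y - 5)) dy + ∫(4/(y**2 + 9)) dy.
Step 3. Evaluate the standard form [assuming y > 5]: now -4*log(y - 5) - 4*log(y + 1) + ∫(4/(y**2 + 9)) dy.
Step 4. Evaluate the standard form: now -4*log(y - 5) - 4*log(y + 1) + 4*atan(y/3)/3.
Answer: -4*log(y - 5) - 4*log(y + 1) + 4*atan(y/3)/3.


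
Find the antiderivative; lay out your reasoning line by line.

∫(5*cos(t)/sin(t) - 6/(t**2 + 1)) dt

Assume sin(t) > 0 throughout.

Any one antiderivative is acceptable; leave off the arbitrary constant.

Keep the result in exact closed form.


Step 1. Rewrite: now ∫(5*cos(t)/sin(t)) dt + ∫(-6/(t**2 + 1)) dt.
Step 2. Substitute u = sin(t), turning ∫(5*cos(t)/sin(t)) dt into ∫(5/u) du: now ∫(5/u) du + ∫(-6/(t**2 + 1)) dt.
Step 3. Evaluate the standard form [assuming u > 0]: now 5*log(u) + ∫(-6/(t**2 + 1)) dt.
Step 4. Substitute back u = sin(t): now 5*log(sin(t)) + ∫(-6/(t**2 + 1)) dt.
Step 5. Evaluate the standard form: now 5*log(sin(t)) - 6*atan(t).
Answer: 5*log(sin(t)) - 6*atan(t).


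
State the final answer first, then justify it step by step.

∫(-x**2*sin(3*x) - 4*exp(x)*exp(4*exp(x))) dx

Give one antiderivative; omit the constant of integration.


The answer is x**2*cos(3*x)/3 - 2*x*sin(3*x)/9 - exp(4*exp(x)) - 2*cos(3*x)/27.
Step 1. Rewrite: now ∫(-x**2*sin(3*x)) dx + ∫(-4*exp(x)*exp(4*exp(x))) dx.
Step 2. Substitute u = exp(x), turning ∫(-4*exp(x)*exp(4*exp(x))) dx into ∫(-4*exp(4*u)) du: now ∫(-x**2*sin(3*x)) dx + ∫(-4*exp(4*u)) du.
Step 3. Evaluate the standard form: now -exp(4*u) + ∫(-x**2*sin(3*x)) dx.
Step 4. Substitute back u = exp(x): now -exp(4*exp(x)) + ∫(-x**2*sin(3*x)) dx.
Step 5. Integrate ∫(-x**2*sin(3*x)) dx by parts with u = x**2, dv = (-sin(3*x)) dx, so v = cos(3*x)/3: now x**2*cos(3*x)/3 - exp(4*exp(x)) + ∫(-2*x*cos(3*x)/3) dx.
Step 6. Integrate ∫(-2*x*cos(3*x)/3) dx by parts with u = x, dv = (-2*cos(3*x)/3) dx, so v = -2*sin(3*x)/9: now x**2*cos(3*x)/3 - 2*x*sin(3*x)/9 - exp(4*exp(x)) + ∫(2*sin(3*x)/9) dx.
Step 7. Evaluate the standard form: now x**2*cos(3*x)/3 - 2*x*sin(3*x)/9 - exp(4*exp(x)) - 2*cos(3*x)/27.
Answer: x**2*cos(3*x)/3 - 2*x*sin(3*x)/9 - exp(4*exp(x)) - 2*cos(3*x)/27.


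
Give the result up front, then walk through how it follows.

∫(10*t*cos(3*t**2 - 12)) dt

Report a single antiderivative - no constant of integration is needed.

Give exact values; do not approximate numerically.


The answer is 5*sin(3*t**2 - 12)/3.
Step 1. Substitute u = t**2 - 4, turning ∫(10*t*cos(3*t**2 - 12)) dt into ∫(5*cos(3*u)) du: now ∫(5*cos(3*u)) du.
Step 2. Evaluate the standard form: now 5*sin(3*u)/3.
Step 3. Substitute back u = t**2 - 4: now 5*sin(3*t**2 - 12)/3.
Answer: 5*sin(3*t**2 - 12)/3.


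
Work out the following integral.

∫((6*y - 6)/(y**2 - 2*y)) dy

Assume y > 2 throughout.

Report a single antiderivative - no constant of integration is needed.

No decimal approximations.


Answer: 3*log(y) + 3*log(y - 2).


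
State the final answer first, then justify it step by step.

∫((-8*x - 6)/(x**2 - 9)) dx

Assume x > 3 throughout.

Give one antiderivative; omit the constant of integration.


The answer is -5*log(x - 3) - 3*log(x + 3).
Step 1. Decompose ∫((-8*x - 6)/(x**2 - 9)) dx by partial fractions, (-8*x - 6)/(x**2 - 9) = -3/(x + 3) - 5/(x - 3): now ∫(-5/(x - 3)) dx + ∫(-3/(x + 3)) dx.
Step 2. Evaluate the standard form [assuming x > -3]: now -3*log(x + 3) + ∫(-5/(x - 3)) dx.
Step 3. Evaluate the standard form [assuming x > 3]: now -5*log(x - 3) - 3*log(x + 3).
Answer: -5*log(x - 3) - 3*log(x + 3).


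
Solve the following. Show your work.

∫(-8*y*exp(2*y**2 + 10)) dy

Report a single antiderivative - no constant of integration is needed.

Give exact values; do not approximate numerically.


Step 1. Substitute u = y**2 + 5, turning ∫(-8*y*exp(2*y**2 + 10)) dy into ∫(-4*exp(2*u)) du: now ∫(-4*exp(2*u)) du.
Step 2. Evaluate the standard form: now -2*exp(2*u).
Step 3. Substitute back u = y**2 + 5: now -2*exp(2*y**2 + 10).
Answer: -2*exp(2*y**2 + 10).


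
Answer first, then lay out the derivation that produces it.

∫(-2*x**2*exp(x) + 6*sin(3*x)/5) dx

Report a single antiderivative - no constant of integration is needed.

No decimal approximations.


The answer is -2*x**2*exp(x) + 4*x*exp(x) - 4*exp(x) - 2*cos(3*x)/5.
Step 1. Rewrite: now ∫(-2*x**2*exp(x)) dx + ∫(6*sin(3*x)/5) dx.
Step 2. Evaluate the standard form: now -2*cos(3*x)/5 + ∫(-2*x**2*exp(x)) dx.
Step 3. Integrate ∫(-2*x**2*exp(x)) dx by parts with u = x**2, dv = (-2*exp(x)) dx, so v = -2*exp(x): now -2*x**2*exp(x) - 2*cos(3*x)/5 + ∫(4*x*exp(x)) dx.
Step 4. Integrate ∫(4*x*exp(x)) dx by parts with u = x, dv = (4*exp(x)) dx, so v = 4*exp(x): now -2*x**2*exp(x) + 4*x*exp(x) - 2*cos(3*x)/5 + ∫(-4*exp(x)) dx.
Step 5. Evaluate the standard form: now -2*x**2*exp(x) + 4*x*exp(x) - 4*exp(x) - 2*cos(3*x)/5.
Answer: -2*x**2*exp(x) + 4*x*exp(x) - 4*exp(x) - 2*cos(3*x)/5.


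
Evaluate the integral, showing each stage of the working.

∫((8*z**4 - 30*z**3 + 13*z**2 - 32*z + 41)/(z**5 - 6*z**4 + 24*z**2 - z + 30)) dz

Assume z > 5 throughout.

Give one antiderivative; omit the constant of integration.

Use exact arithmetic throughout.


Step 1. Decompose ∫((8*z**4 - 30*z**3 + 13*z**2 - 32*z + 41)/(z**5 - 6*z**4 + 24*z**2 - z + 30)) dz by partial fractions, (8*z**4 - 30*z**3 + 13*z**2 - 32*z + 41)/(z**5 - 6*z**4 + 24*z**2 - z + 30) = 1/(z**2 + 1) + 3/(z + 2) + 1/(z - 3) + 4/(z - 5): now ∫(4/(z - 5)) dz + ∫(1/(z - 3)) dz + ∫(3/(z + 2)) dz + ∫(1/(z**2 + 1)) dz.
Step 2. Evaluate the standard form [assuming z > 5]: now 4*log(z - 5) + ∫(1/(z - 3)) dz + ∫(3/(z + 2)) dz + ∫(1/(z**2 + 1)) dz.
Step 3. Evaluate the standard form [assuming z > 3]: now 4*log(z - 5) + log(z - 3) + ∫(3/(z + 2)) dz + ∫(1/(z**2 + 1)) dz.
Step 4. Evaluate the standard form [assuming z > -2]: now 4*log(z - 5) + log(z - 3) + 3*log(z + 2) + ∫(1/(z**2 + 1)) dz.
Step 5. Evaluate the standard form: now 4*log(z - 5) + log(z - 3) + 3*log(z + 2) + atan(z).
Answer: 4*log(z - 5) + log(z - 3) + 3*log(z + 2) + atan(z).


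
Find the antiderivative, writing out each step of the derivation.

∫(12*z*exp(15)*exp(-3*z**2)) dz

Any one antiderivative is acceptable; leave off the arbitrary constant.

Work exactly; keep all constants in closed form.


Step 1. Substitute u = z**2 - 5, turning ∫(12*z*exp(15)*exp(-3*z**2)) dz into ∫(6*exp(-3*u)) du: now ∫(6*exp(-3*u)) du.
Step 2. Evaluate the standard form: now -2*exp(-3*u).
Step 3. Substitute back u = z**2 - 5: now -2*exp(15 - 3*z**2).
Answer: -2*exp(15 - 3*z**2).


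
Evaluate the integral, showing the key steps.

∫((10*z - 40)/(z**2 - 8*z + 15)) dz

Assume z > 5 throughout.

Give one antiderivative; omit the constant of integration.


Step 1. Decompose ∫((10*z - 40)/(z**2 - 8*z + 15)) dz by partial fractions, (10*z - 40)/(z**2 - 8*z + 15) = 5/(z - 3) + 5/(z - 5): now ∫(5/(z - 5)) dz + ∫(5/(z - 3)) dz.
Step 2. Evaluate the standard form [assuming z > 3]: now 5*log(z - 3) + ∫(5/(z - 5)) dz.
Step 3. Evaluate the standard form [assuming z > 5]: now 5*log(z - 5) + 5*log(z - 3).
Answer: 5*log(z - 5) + 5*log(z - 3).


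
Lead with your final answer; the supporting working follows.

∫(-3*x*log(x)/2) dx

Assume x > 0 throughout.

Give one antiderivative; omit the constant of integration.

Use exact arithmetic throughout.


The answer is -3*x**2*log(x)/4 + 3*x**2/8.
Step 1. Integrate ∫(-3*x*log(x)/2) dx by parts with u = log(x), dv = (-3*x/2) dx, so v = -3*x**2/4 [assuming x > 0]: now -3*x**2*log(x)/4 + ∫(3*x/4) dx.
Step 2. Evaluate the standard form: now -3*x**2*log(x)/4 + 3*x**2/8.
Answer: -3*x**2*log(x)/4 + 3*x**2/8.


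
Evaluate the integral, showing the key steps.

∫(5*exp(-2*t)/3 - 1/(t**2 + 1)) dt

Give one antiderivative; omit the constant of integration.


Step 1. Rewrite: now ∫(-1/(t**2 + 1)) dt + ∫(5*exp(-2*t)/3) dt.
Step 2. Evaluate the standard form: now -atan(t) + ∫(5*exp(-2*t)/3) dt.
Step 3. Evaluate the standard form: now -atan(t) - 5*exp(-2*t)/6.
Answer: -atan(t) - 5*exp(-2*t)/6.


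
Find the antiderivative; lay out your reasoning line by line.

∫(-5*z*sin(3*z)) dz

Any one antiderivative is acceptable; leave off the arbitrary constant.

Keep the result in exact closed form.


Step 1. Integrate ∫(-5*z*sin(3*z)) dz by parts with u = z, dv = (-5*sin(3*z)) dz, so v = 5*cos(3*z)/3: now 5*z*cos(3*z)/3 + ∫(-5*cos(3*z)/3) dz.
Step 2. Evaluate the standard form: now 5*z*cos(3*z)/3 - 5*sin(3*z)/9.
Answer: 5*z*cos(3*z)/3 - 5*sin(3*z)/9.


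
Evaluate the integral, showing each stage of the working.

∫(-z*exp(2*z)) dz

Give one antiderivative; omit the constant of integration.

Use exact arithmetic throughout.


Step 1. Integrate ∫(-z*exp(2*z)) dz by parts with u = z, dv = (-exp(2*z)) dz, so v = -exp(2*z)/2: now -z*exp(2*z)/2 + ∫(exp(2*z)/2) dz.
Step 2. Evaluate the standard form: now -z*exp(2*z)/2 + exp(2*z)/4.
Answer: -z*exp(2*z)/2 + exp(2*z)/4.


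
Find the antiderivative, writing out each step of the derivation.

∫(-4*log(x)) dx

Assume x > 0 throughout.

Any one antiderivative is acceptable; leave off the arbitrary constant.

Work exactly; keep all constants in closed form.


Step 1. Integrate ∫(-4*log(x)) dx by parts with u = log(x), dv = (-4) dx, so v = -4*x [assuming x > 0]: now -4*x*log(x) + ∫(4) dx.
Step 2. Evaluate the standard form: now -4*x*log(x) + 4*x.
Answer: -4*x*log(x) + 4*x.


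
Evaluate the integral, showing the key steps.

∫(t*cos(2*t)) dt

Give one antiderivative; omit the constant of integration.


Step 1. Integrate ∫(t*cos(2*t)) dt by parts with u = t, dv = (cos(2*t)) dt, so v = sin(2*t)/2: now t*sin(2*t)/2 + ∫(-sin(2*t)/2) dt.
Step 2. Evaluate the standard form: now t*sin(2*t)/2 + cos(2*t)/4.
Answer: t*sin(2*t)/2 + cos(2*t)/4.


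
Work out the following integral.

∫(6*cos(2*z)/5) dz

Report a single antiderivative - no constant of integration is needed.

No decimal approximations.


Answer: 3*sin(2*z)/5.


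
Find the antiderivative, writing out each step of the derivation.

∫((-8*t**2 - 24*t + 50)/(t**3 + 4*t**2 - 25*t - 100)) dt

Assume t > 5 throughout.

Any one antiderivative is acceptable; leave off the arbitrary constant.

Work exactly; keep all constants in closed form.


Step 1. Decompose ∫((-8*t**2 - 24*t + 50)/(t**3 + 4*t**2 - 25*t - 100)) dt by partial fractions, (-8*t**2 - 24*t + 50)/(t**3 + 4*t**2 - 25*t - 100) = -3/(t + 5) - 2/(t + 4) - 3/(t - 5): now ∫(-3/(t - 5)) dt + ∫(-2/(t + 4)) dt + ∫(-3/(t + 5)) dt.
Step 2. Evaluate the standard form [assuming t > 5]: now -3*log(t - 5) + ∫(-2/(t + 4)) dt + ∫(-3/(t + 5)) dt.
Step 3. Evaluate the standard form [assuming t > -5]: now -3*log(t - 5) - 3*log(t + 5) + ∫(-2/(t + 4)) dt.
Step 4. Evaluate the standard form [assuming t > -4]: now -3*log(t - 5) - 2*log(t + 4) - 3*log(t + 5).
Answer: -3*log(t - 5) - 2*log(t + 4) - 3*log(t + 5).


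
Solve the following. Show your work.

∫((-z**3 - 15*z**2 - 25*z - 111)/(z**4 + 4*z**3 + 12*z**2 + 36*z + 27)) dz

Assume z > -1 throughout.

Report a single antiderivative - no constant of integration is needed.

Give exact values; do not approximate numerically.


Step 1. Decompose ∫((-z**3 - 15*z**2 - 25*z - 111)/(z**4 + 4*z**3 + 12*z**2 + 36*z + 27)) dz by partial fractions, (-z**3 - 15*z**2 - 25*z - 111)/(z**4 + 4*z**3 + 12*z**2 + 36*z + 27) = -4/(z**2 + 9) + 4/(z + 3) - 5/(z + 1): now ∫(-5/(z + 1)) dz + ∫(4/(z + 3)) dz + ∫(-4/(z**2 + 9)) dz.
Step 2. Evaluate the standard form [assuming z > -3]: now 4*log(z + 3) + ∫(-5/(z + 1)) dz + ∫(-4/(z**2 + 9)) dz.
Step 3. Evaluate the standard form [assuming z > -1]: now -5*log(z + 1) + 4*log(z + 3) + ∫(-4/(z**2 + 9)) dz.
Step 4. Evaluate the standard form: now -5*log(z + 1) + 4*log(z + 3) - 4*atan(z/3)/3.
Answer: -5*log(z + 1) + 4*log(z + 3) - 4*atan(z/3)/3.


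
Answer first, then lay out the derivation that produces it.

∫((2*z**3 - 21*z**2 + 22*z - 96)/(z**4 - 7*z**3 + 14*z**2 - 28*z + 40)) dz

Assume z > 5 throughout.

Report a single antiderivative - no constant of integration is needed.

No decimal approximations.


The answer is -3*log(z - 5) + 5*log(z - 2) - atan(z/2).
Step 1. Decompose ∫((2*z**3 - 21*z**2 + 22*z - 96)/(z**4 - 7*z**3 + 14*z**2 - 28*z + 40)) dz by partial fractions, (2*z**3 - 21*z**2 + 22*z - 96)/(z**4 - 7*z**3 + 14*z**2 - 28*z + 40) = -2/(z**2 + 4) + 5/(z - 2) - 3/(z - 5): now ∫(-3/(z - 5)) dz + ∫(5/(z - 2)) dz + ∫(-2/(z**2 + 4)) dz.
Step 2. Evaluate the standard form [assuming z > 5]: now -3*log(z - 5) + ∫(5/(z - 2)) dz + ∫(-2/(z**2 + 4)) dz.
Step 3. Evaluate the standard form [assuming z > 2]: now -3*log(z - 5) + 5*log(z - 2) + ∫(-2/(z**2 + 4)) dz.
Step 4. Evaluate the standard form: now -3*log(z - 5) + 5*log(z - 2) - atan(z/2).
Answer: -3*log(z - 5) + 5*log(z - 2) - atan(z/2).


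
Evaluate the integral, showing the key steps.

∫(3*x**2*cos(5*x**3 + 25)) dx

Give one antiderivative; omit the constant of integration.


Step 1. Substitute u = x**3 + 5, turning ∫(3*x**2*cos(5*x**3 + 25)) dx into ∫(cos(5*u)) du: now ∫(cos(5*u)) du.
Step 2. Evaluate the standard form: now sin(5*u)/5.
Step 3. Substitute back u = x**3 + 5: now sin(5*x**3 + 25)/5.
Answer: sin(5*x**3 + 25)/5.


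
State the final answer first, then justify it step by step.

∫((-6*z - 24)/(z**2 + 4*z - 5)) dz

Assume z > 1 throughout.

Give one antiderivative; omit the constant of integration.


The answer is -5*log(z - 1) - log(z + 5).
Step 1. Decompose ∫((-6*z - 24)/(z**2 + 4*z - 5)) dz by partial fractions, (-6*z - 24)/(z**2 + 4*z - 5) = -1/(z + 5) - 5/(z - 1): now ∫(-5/(z - 1)) dz + ∫(-1/(z + 5)) dz.
Step 2. Evaluate the standard form [assuming z > 1]: now -5*log(z - 1) + ∫(-1/(z + 5)) dz.
Step 3. Evaluate the standard form [assuming z > -5]: now -5*log(z - 1) - log(z + 5).
Answer: -5*log(z - 1) - log(z + 5).


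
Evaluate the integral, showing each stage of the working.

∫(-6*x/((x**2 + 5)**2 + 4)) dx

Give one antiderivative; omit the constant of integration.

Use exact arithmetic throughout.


Step 1. Substitute u = x**2 + 5, turning ∫(-6*x/((x**2 + 5)**2 + 4)) dx into ∫(-3/(u**2 + 4)) du: now ∫(-3/(u**2 + 4)) du.
Step 2. Evaluate the standard form: now -3*atan(u/2)/2.
Step 3. Substitute back u = x**2 + 5: now -3*atan(x**2/2 + 5/2)/2.
Answer: -3*atan(x**2/2 + 5/2)/2.


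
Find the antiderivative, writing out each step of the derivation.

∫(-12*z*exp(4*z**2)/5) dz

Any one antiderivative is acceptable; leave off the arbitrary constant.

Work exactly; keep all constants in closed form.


Step 1. Substitute u = z**2, turning ∫(-12*z*exp(4*z**2)/5) dz into ∫(-6*exp(4*u)/5) du: now ∫(-6*exp(4*u)/5) du.
Step 2. Evaluate the standard form: now -3*exp(4*u)/10.
Step 3. Substitute back u = z**2: now -3*exp(4*z**2)/10.
Answer: -3*exp(4*z**2)/10.


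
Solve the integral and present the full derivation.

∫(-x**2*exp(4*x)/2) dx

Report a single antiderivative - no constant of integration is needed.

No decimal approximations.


Step 1. Integrate ∫(-x**2*exp(4*x)/2) dx by parts with u = x**2, dv = (-exp(4*x)/2) dx, so v = -exp(4*x)/8: now -x**2*exp(4*x)/8 + ∫(x*exp(4*x)/4) dx.
Step 2. Integrate ∫(x*exp(4*x)/4) dx by parts with u = x, dv = (exp(4*x)/4) dx, so v = exp(4*x)/16: now -x**2*exp(4*x)/8 + x*exp(4*x)/16 + ∫(-exp(4*x)/16) dx.
Step 3. Evaluate the standard form: now -x**2*exp(4*x)/8 + x*exp(4*x)/16 - exp(4*x)/64.
Answer: -x**2*exp(4*x)/8 + x*exp(4*x)/16 - exp(4*x)/64.


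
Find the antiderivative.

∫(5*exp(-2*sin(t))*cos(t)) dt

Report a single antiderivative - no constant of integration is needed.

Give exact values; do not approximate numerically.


Answer: -5*exp(-2*sin(t))/2.


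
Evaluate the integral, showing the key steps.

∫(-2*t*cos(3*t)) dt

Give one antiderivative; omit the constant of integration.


Step 1. Integrate ∫(-2*t*cos(3*t)) dt by parts with u = t, dv = (-2*cos(3*t)) dt, so v = -2*sin(3*t)/3: now -2*t*sin(3*t)/3 + ∫(2*sin(3*t)/3) dt.
Step 2. Evaluate the standard form: now -2*t*sin(3*t)/3 - 2*cos(3*t)/9.
Answer: -2*t*sin(3*t)/3 - 2*cos(3*t)/9.


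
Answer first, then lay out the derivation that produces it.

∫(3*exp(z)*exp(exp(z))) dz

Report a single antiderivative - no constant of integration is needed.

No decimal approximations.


The answer is 3*exp(exp(z)).
Step 1. Substitute u = exp(z), turning ∫(3*exp(z)*exp(exp(z))) dz into ∫(3*exp(u)) du: now ∫(3*exp(u)) du.
Step 2. Evaluate the standard form: now 3*exp(u).
Step 3. Substitute back u = exp(z): now 3*exp(exp(z)).
Answer: 3*exp(exp(z)).


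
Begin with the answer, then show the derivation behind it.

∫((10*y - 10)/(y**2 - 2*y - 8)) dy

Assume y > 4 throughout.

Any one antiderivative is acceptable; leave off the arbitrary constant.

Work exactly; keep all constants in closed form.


The answer is 5*log(y - 4) + 5*log(y + 2).
Step 1. Decompose ∫((10*y - 10)/(y**2 - 2*y - 8)) dy by partial fractions, (10*y - 10)/(y**2 - 2*y - 8) = 5/(y + 2) + 5/(y - 4): now ∫(5/(y - 4)) dy + ∫(5/(y + 2)) dy.
Step 2. Evaluate the standard form [assuming y > -2]: now 5*log(y + 2) + ∫(5/(y - 4)) dy.
Step 3. Evaluate the standard form [assuming y > 4]: now 5*log(y - 4) + 5*log(y + 2).
Answer: 5*log(y - 4) + 5*log(y + 2).


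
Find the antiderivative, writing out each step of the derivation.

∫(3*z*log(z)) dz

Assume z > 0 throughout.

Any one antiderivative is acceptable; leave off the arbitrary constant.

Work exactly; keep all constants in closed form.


Step 1. Integrate ∫(3*z*log(z)) dz by parts with u = log(z), dv = (3*z) dz, so v = 3*z**2/2 [assuming z > 0]: now 3*z**2*log(z)/2 + ∫(-3*z/2) dz.
Step 2. Evaluate the standard form: now 3*z**2*log(z)/2 - 3*z**2/4.
Answer: 3*z**2*log(z)/2 - 3*z**2/4.


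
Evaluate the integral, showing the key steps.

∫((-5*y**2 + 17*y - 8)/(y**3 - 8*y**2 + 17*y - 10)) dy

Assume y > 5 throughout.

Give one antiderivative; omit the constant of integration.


Step 1. Decompose ∫((-5*y**2 + 17*y - 8)/(y**3 - 8*y**2 + 17*y - 10)) dy by partial fractions, (-5*y**2 + 17*y - 8)/(y**3 - 8*y**2 + 17*y - 10) = 1/(y - 1) - 2/(y - 2) - 4/(y - 5): now ∫(-4/(y - 5)) dy + ∫(-2/(y - 2)) dy + ∫(1/(y - 1)) dy.
Step 2. Evaluate the standard form [assuming y > 5]: now -4*log(y - 5) + ∫(-2/(y - 2)) dy + ∫(1/(y - 1)) dy.
Step 3. Evaluate the standard form [assuming y > 2]: now -4*log(y - 5) - 2*log(y - 2) + ∫(1/(y - 1)) dy.
Step 4. Evaluate the standard form [assuming y > 1]: now -4*log(y - 5) - 2*log(y - 2) + log(y - 1).
Answer: -4*log(y - 5) - 2*log(y - 2) + log(y - 1).


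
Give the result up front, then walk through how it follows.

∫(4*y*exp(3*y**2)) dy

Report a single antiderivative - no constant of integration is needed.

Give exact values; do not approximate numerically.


The answer is 2*exp(3*y**2)/3.
Step 1. Substitute u = y**2, turning ∫(4*y*exp(3*y**2)) dy into ∫(2*exp(3*u)) du: now ∫(2*exp(3*u)) du.
Step 2. Evaluate the standard form: now 2*exp(3*u)/3.
Step 3. Substitute back u = y**2: now 2*exp(3*y**2)/3.
Answer: 2*exp(3*y**2)/3.


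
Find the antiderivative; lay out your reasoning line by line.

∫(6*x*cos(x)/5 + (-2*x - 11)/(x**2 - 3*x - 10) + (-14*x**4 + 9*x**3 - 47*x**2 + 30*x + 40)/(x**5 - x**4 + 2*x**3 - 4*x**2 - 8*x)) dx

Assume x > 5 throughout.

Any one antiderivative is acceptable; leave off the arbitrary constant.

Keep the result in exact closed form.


Step 1. Rewrite: now ∫(6*x*cos(x)/5) dx + ∫((-2*x - 11)/(x**2 - 3*x - 10)) dx + ∫((-14*x**4 + 9*x**3 - 47*x**2 + 30*x + 40)/(x**5 - x**4 + 2*x**3 - 4*x**2 - 8*x)) dx.
Step 2. Decompose ∫((-2*x - 11)/(x**2 - 3*x - 10)) dx by partial fractions, (-2*x - 11)/(x**2 - 3*x - 10) = 1/(x + 2) - 3/(x - 5): now ∫(6*x*cos(x)/5) dx + ∫((-14*x**4 + 9*x**3 - 47*x**2 + 30*x + 40)/(x**5 - x**4 + 2*x**3 - 4*x**2 - 8*x)) dx + ∫(-3/(x - 5)) dx + ∫(1/(x + 2)) dx.
Step 3. Evaluate the standard form [assuming x > -2]: now log(x + 2) + ∫(6*x*cos(x)/5) dx + ∫((-14*x**4 + 9*x**3 - 47*x**2 + 30*x + 40)/(x**5 - x**4 + 2*x**3 - 4*x**2 - 8*x)) dx + ∫(-3/(x - 5)) dx.
Step 4. Evaluate the standard form [assuming x > 5]: now -3*log(x - 5) + log(x + 2) + ∫(6*x*cos(x)/5) dx + ∫((-14*x**4 + 9*x**3 - 47*x**2 + 30*x + 40)/(x**5 - x**4 + 2*x**3 - 4*x**2 - 8*x)) dx.
Step 5. Decompose ∫((-14*x**4 + 9*x**3 - 47*x**2 + 30*x + 40)/(x**5 - x**4 + 2*x**3 - 4*x**2 - 8*x)) dx by partial fractions, (-14*x**4 + 9*x**3 - 47*x**2 + 30*x + 40)/(x**5 - x**4 + 2*x**3 - 4*x**2 - 8*x) = 1/(x**2 + 4) - 4/(x + 1) - 5/(x - 2) - 5/x: now -3*log(x - 5) + log(x + 2) + ∫(-5/x) dx + ∫(6*x*cos(x)/5) dx + ∫(-5/(x - 2)) dx + ∫(-4/(x + 1)) dx + ∫(1/(x**2 + 4)) dx.
Step 6. Evaluate the standard form [assuming x > 2]: now -3*log(x - 5) - 5*log(x - 2) + log(x + 2) + ∫(-5/x) dx + ∫(6*x*cos(x)/5) dx + ∫(-4/(x + 1)) dx + ∫(1/(x**2 + 4)) dx.
Step 7. Evaluate the standard form [assuming x > -1]: now -3*log(x - 5) - 5*log(x - 2) - 4*log(x + 1) + log(x + 2) + ∫(-5/x) dx + ∫(6*x*cos(x)/5) dx + ∫(1/(x**2 + 4)) dx.
Step 8. Evaluate the standard form [assuming x > 0]: now -5*log(x) - 3*log(x - 5) - 5*log(x - 2) - 4*log(x + 1) + log(x + 2) + ∫(6*x*cos(x)/5) dx + ∫(1/(x**2 + 4)) dx.
Step 9. Evaluate the standard form: now -5*log(x) - 3*log(x - 5) - 5*log(x - 2) - 4*log(x + 1) + log(x + 2) + atan(x/2)/2 + ∫(6*x*cos(x)/5) dx.
Step 10. Integrate ∫(6*x*cos(x)/5) dx by parts with u = x, dv = (6*cos(x)/5) dx, so v = 6*sin(x)/5: now 6*x*sin(x)/5 - 5*log(x) - 3*log(x - 5) - 5*log(x - 2) - 4*log(x + 1) + log(x + 2) + atan(x/2)/2 + ∫(-6*sin(x)/5) dx.
Step 11. Evaluate the standard form: now 6*x*sin(x)/5 - 5*log(x) - 3*log(x - 5) - 5*log(x - 2) - 4*log(x + 1) + log(x + 2) + 6*cos(x)/5 + atan(x/2)/2.
Answer: 6*x*sin(x)/5 - 5*log(x) - 3*log(x - 5) - 5*log(x - 2) - 4*log(x + 1) + log(x + 2) + 6*cos(x)/5 + atan(x/2)/2.


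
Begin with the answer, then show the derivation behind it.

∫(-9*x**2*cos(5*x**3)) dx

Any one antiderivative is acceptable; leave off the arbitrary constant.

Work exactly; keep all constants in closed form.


The answer is -3*sin(5*x**3)/5.
Step 1. Substitute u = x**3, turning ∫(-9*x**2*cos(5*x**3)) dx into ∫(-3*cos(5*u)) du: now ∫(-3*cos(5*u)) du.
Step 2. Evaluate the standard form: now -3*sin(5*u)/5.
Step 3. Substitute back u = x**3: now -3*sin(5*x**3)/5.
Answer: -3*sin(5*x**3)/5.


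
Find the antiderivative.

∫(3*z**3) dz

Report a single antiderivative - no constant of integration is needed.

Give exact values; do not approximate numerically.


Answer: 3*z**4/4.


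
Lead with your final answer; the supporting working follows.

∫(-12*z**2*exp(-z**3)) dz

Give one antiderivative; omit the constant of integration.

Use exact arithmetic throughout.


The answer is 4*exp(-z**3).
Step 1. Substitute u = z**3, turning ∫(-12*z**2*exp(-z**3)) dz into ∫(-4*exp(-u)) du: now ∫(-4*exp(-u)) du.
Step 2. Evaluate the standard form: now 4*exp(-u).
Step 3. Substitute back u = z**3: now 4*exp(-z**3).
Answer: 4*exp(-z**3).


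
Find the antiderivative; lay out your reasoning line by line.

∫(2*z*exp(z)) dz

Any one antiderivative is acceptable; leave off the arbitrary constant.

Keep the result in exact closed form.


Step 1. Integrate ∫(2*z*exp(z)) dz by parts with u = z, dv = (2*exp(z)) dz, so v = 2*exp(z): now 2*z*exp(z) + ∫(-2*exp(z)) dz.
Step 2. Evaluate the standard form: now 2*z*exp(z) - 2*exp(z).
Answer: 2*z*exp(z) - 2*exp(z).


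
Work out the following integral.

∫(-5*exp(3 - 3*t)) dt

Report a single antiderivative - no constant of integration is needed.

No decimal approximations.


Answer: 5*exp(3 - 3*t)/3.


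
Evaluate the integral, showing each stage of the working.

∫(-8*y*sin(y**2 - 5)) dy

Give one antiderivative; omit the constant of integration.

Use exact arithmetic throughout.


Step 1. Substitute u = y**2 - 5, turning ∫(-8*y*sin(y**2 - 5)) dy into ∫(-4*sin(u)) du: now ∫(-4*sin(u)) du.
Step 2. Evaluate the standard form: now 4*cos(u).
Step 3. Substitute back u = y**2 - 5: now 4*cos(y**2 - 5).
Answer: 4*cos(y**2 - 5).


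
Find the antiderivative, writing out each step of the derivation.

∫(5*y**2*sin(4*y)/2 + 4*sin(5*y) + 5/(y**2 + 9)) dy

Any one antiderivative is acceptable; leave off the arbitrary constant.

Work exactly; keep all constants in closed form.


Step 1. Rewrite: now ∫(5*y**2*sin(4*y)/2) dy + ∫(5/(y**2 + 9)) dy + ∫(4*sin(5*y)) dy.
Step 2. Integrate ∫(5*y**2*sin(4*y)/2) dy by parts with u = y**2, dv = (5*sin(4*y)/2) dy, so v = -5*cos(4*y)/8: now -5*y**2*cos(4*y)/8 + ∫(5*y*cos(4*y)/4) dy + ∫(5/(y**2 + 9)) dy + ∫(4*sin(5*y)) dy.
Step 3. Integrate ∫(5*y*cos(4*y)/4) dy by parts with u = y, dv = (5*cos(4*y)/4) dy, so v = 5*sin(4*y)/16: now -5*y**2*cos(4*y)/8 + 5*y*sin(4*y)/16 + ∫(5/(y**2 + 9)) dy + ∫(-5*sin(4*y)/16) dy + ∫(4*sin(5*y)) dy.
Step 4. Evaluate the standard form: now -5*y**2*cos(4*y)/8 + 5*y*sin(4*y)/16 + 5*cos(4*y)/64 + ∫(5/(y**2 + 9)) dy + ∫(4*sin(5*y)) dy.
Step 5. Evaluate the standard form: now -5*y**2*cos(4*y)/8 + 5*y*sin(4*y)/16 + 5*cos(4*y)/64 + 5*atan(y/3)/3 + ∫(4*sin(5*y)) dy.
Step 6. Evaluate the standard form: now -5*y**2*cos(4*y)/8 + 5*y*sin(4*y)/16 + 5*cos(4*y)/64 - 4*cos(5*y)/5 + 5*atan(y/3)/3.
Answer: -5*y**2*cos(4*y)/8 + 5*y*sin(4*y)/16 + 5*cos(4*y)/64 - 4*cos(5*y)/5 + 5*atan(y/3)/3.


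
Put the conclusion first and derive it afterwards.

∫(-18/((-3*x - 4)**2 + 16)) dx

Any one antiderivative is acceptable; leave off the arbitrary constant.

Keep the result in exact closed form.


The answer is -3*atan(3*x/4 + 1)/2.
Step 1. Substitute u = -3*x - 4, turning ∫(-18/((-3*x - 4)**2 + 16)) dx into ∫(6/(u**2 + 16)) du: now ∫(6/(u**2 + 16)) du.
Step 2. Evaluate the standard form: now 3*atan(u/4)/2.
Step 3. Substitute back u = -3*x - 4: now -3*atan(3*x/4 + 1)/2.
Answer: -3*atan(3*x/4 + 1)/2.


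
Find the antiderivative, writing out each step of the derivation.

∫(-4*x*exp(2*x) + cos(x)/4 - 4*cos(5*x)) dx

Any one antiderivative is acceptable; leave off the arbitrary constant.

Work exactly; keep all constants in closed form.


Step 1. Rewrite: now ∫(-4*x*exp(2*x)) dx + ∫(cos(x)/4) dx + ∫(-4*cos(5*x)) dx.
Step 2. Evaluate the standard form: now sin(x)/4 + ∫(-4*x*exp(2*x)) dx + ∫(-4*cos(5*x)) dx.
Step 3. Integrate ∫(-4*x*exp(2*x)) dx by parts with u = x, dv = (-4*exp(2*x)) dx, so v = -2*exp(2*x): now -2*x*exp(2*x) + sin(x)/4 + ∫(2*exp(2*x)) dx + ∫(-4*cos(5*x)) dx.
Step 4. Evaluate the standard form: now -2*x*exp(2*x) + exp(2*x) + sin(x)/4 + ∫(-4*cos(5*x)) dx.
Step 5. Evaluate the standard form: now -2*x*exp(2*x) + exp(2*x) + sin(x)/4 - 4*sin(5*x)/5.
Answer: -2*x*exp(2*x) + exp(2*x) + sin(x)/4 - 4*sin(5*x)/5.


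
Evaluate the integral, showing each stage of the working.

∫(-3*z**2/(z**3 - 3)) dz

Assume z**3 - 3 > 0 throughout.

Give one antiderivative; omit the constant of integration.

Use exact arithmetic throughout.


Step 1. Substitute u = z**3 - 3, turning ∫(-3*z**2/(z**3 - 3)) dz into ∫(-1/u) du: now ∫(-1/u) du.
Step 2. Evaluate the standard form [assuming u > 0]: now -log(u).
Step 3. Substitute back u = z**3 - 3: now -log(z**3 - 3).
Answer: -log(z**3 - 3).


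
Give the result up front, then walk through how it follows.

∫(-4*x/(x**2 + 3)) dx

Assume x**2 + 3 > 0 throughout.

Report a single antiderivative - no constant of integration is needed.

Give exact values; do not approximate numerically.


The answer is -2*log(x**2 + 3).
Step 1. Substitute u = x**2 + 3, turning ∫(-4*x/(x**2 + 3)) dx into ∫(-2/u) du: now ∫(-2/u) du.
Step 2. Evaluate the standard form [assuming u > 0]: now -2*log(u).
Step 3. Substitute back u = x**2 + 3: now -2*log(x**2 + 3).
Answer: -2*log(x**2 + 3).


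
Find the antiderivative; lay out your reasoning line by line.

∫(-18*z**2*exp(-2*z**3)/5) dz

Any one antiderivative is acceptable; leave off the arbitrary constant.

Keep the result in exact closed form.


Step 1. Substitute u = z**3, turning ∫(-18*z**2*exp(-2*z**3)/5) dz into ∫(-6*exp(-2*u)/5) du: now ∫(-6*exp(-2*u)/5) du.
Step 2. Evaluate the standard form: now 3*exp(-2*u)/5.
Step 3. Substitute back u = z**3: now 3*exp(-2*z**3)/5.
Answer: 3*exp(-2*z**3)/5.


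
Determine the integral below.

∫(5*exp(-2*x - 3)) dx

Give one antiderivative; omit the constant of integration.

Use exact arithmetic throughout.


Answer: -5*exp(-2*x - 3)/2.


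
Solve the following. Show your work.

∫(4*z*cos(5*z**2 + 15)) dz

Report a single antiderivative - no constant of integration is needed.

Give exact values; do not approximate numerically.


Step 1. Substitute u = z**2 + 3, turning ∫(4*z*cos(5*z**2 + 15)) dz into ∫(2*cos(5*u)) du: now ∫(2*cos(5*u)) du.
Step 2. Evaluate the standard form: now 2*sin(5*u)/5.
Step 3. Substitute back u = z**2 + 3: now 2*sin(5*z**2 + 15)/5.
Answer: 2*sin(5*z**2 + 15)/5.


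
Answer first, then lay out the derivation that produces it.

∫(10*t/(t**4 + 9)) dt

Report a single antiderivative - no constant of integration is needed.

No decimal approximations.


The answer is 5*atan(t**2/3)/3.
Step 1. Substitute u = t**2, turning ∫(10*t/(t**4 + 9)) dt into ∫(5/(u**2 + 9)) du: now ∫(5/(u**2 + 9)) du.
Step 2. Evaluate the standard form: now 5*atan(u/3)/3.
Step 3. Substitute back u = t**2: now 5*atan(t**2/3)/3.
Answer: 5*atan(t**2/3)/3.


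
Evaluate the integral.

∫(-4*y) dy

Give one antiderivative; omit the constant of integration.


Answer: -2*y**2.


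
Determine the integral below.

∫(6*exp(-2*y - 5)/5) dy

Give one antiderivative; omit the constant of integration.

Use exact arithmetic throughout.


Answer: -3*exp(-2*y - 5)/5.


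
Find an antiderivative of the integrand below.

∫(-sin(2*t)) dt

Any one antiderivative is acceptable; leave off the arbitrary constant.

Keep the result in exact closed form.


Answer: cos(2*t)/2.


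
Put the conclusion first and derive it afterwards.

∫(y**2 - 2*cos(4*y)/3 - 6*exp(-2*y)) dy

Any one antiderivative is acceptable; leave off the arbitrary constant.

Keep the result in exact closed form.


The answer is y**3/3 - sin(4*y)/6 + 3*exp(-2*y).
Step 1. Rewrite: now ∫(y**2) dy + ∫(-6*exp(-2*y)) dy + ∫(-2*cos(4*y)/3) dy.
Step 2. Evaluate the standard form: now y**3/3 + ∫(-6*exp(-2*y)) dy + ∫(-2*cos(4*y)/3) dy.
Step 3. Evaluate the standard form: now y**3/3 + ∫(-2*cos(4*y)/3) dy + 3*exp(-2*y).
Step 4. Evaluate the standard form: now y**3/3 - sin(4*y)/6 + 3*exp(-2*y).
Answer: y**3/3 - sin(4*y)/6 + 3*exp(-2*y).


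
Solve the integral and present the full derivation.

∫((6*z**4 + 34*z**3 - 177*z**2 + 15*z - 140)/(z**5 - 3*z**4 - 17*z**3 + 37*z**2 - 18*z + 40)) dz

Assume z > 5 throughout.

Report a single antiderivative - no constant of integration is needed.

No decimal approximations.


Step 1. Decompose ∫((6*z**4 + 34*z**3 - 177*z**2 + 15*z - 140)/(z**5 - 3*z**4 - 17*z**3 + 37*z**2 - 18*z + 40)) dz by partial fractions, (6*z**4 + 34*z**3 - 177*z**2 + 15*z - 140)/(z**5 - 3*z**4 - 17*z**3 + 37*z**2 - 18*z + 40) = 1/(z**2 + 1) - 4/(z + 4) + 5/(z - 2) + 5/(z - 5): now ∫(5/(z - 5)) dz + ∫(5/(z - 2)) dz + ∫(-4/(z + 4)) dz + ∫(1/(z**2 + 1)) dz.
Step 2. Evaluate the standard form [assuming z > -4]: now -4*log(z + 4) + ∫(5/(z - 5)) dz + ∫(5/(z - 2)) dz + ∫(1/(z**2 + 1)) dz.
Step 3. Evaluate the standard form [assuming z > 5]: now 5*log(z - 5) - 4*log(z + 4) + ∫(5/(z - 2)) dz + ∫(1/(z**2 + 1)) dz.
Step 4. Evaluate the standard form [assuming z > 2]: now 5*log(z - 5) + 5*log(z - 2) - 4*log(z + 4) + ∫(1/(z**2 + 1)) dz.
Step 5. Evaluate the standard form: now 5*log(z - 5) + 5*log(z - 2) - 4*log(z + 4) + atan(z).
Answer: 5*log(z - 5) + 5*log(z - 2) - 4*log(z + 4) + atan(z).


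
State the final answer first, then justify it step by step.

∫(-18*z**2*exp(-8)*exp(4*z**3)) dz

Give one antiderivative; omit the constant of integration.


The answer is -3*exp(4*z**3 - 8)/2.
Step 1. Substitute u = z**3 - 2, turning ∫(-18*z**2*exp(-8)*exp(4*z**3)) dz into ∫(-6*exp(4*u)) du: now ∫(-6*exp(4*u)) du.
Step 2. Evaluate the standard form: now -3*exp(4*u)/2.
Step 3. Substitute back u = z**3 - 2: now -3*exp(4*z**3 - 8)/2.
Answer: -3*exp(4*z**3 - 8)/2.


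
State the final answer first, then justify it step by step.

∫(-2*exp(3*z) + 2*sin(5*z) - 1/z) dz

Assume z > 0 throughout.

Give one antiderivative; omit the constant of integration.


The answer is -2*exp(3*z)/3 - log(z) - 2*cos(5*z)/5.
Step 1. Rewrite: now ∫(-1/z) dz + ∫(-2*exp(3*z)) dz + ∫(2*sin(5*z)) dz.
Step 2. Evaluate the standard form: now -2*exp(3*z)/3 + ∫(-1/z) dz + ∫(2*sin(5*z)) dz.
Step 3. Evaluate the standard form [assuming z > 0]: now -2*exp(3*z)/3 - log(z) + ∫(2*sin(5*z)) dz.
Step 4. Evaluate the standard form: now -2*exp(3*z)/3 - log(z) - 2*cos(5*z)/5.
Answer: -2*exp(3*z)/3 - log(z) - 2*cos(5*z)/5.
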